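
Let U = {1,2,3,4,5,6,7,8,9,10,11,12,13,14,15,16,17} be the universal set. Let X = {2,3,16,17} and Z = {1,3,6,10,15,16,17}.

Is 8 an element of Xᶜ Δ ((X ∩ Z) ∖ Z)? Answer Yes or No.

8 ∉ X, so 8 ∈ Xᶜ
8 ∉ X and 8 ∉ Z, so 8 ∉ X ∩ Z
8 ∉ (X ∩ Z) and 8 ∉ Z, so 8 ∉ (X ∩ Z) ∖ Z
8 ∈ Xᶜ and 8 ∉ ((X ∩ Z) ∖ Z), so 8 ∈ Xᶜ Δ ((X ∩ Z) ∖ Z)

Yes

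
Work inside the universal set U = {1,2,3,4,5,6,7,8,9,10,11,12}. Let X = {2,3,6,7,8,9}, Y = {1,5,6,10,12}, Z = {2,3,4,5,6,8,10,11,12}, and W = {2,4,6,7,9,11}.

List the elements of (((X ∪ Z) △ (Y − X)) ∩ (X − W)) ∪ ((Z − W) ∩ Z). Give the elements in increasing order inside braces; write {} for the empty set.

{3,5,8,10,12}

X ∪ Z = {2,3,4,5,6,7,8,9,10,11,12}
Y − X = {1,5,10,12}
(X ∪ Z) △ (Y − X) = {1,2,3,4,6,7,8,9,11}
X − W = {3,8}
((X ∪ Z) △ (Y − X)) ∩ (X − W) = {3,8}
Z − W = {3,5,8,10,12}
(Z − W) ∩ Z = {3,5,8,10,12}
(((X ∪ Z) △ (Y − X)) ∩ (X − W)) ∪ ((Z − W) ∩ Z) = {3,5,8,10,12}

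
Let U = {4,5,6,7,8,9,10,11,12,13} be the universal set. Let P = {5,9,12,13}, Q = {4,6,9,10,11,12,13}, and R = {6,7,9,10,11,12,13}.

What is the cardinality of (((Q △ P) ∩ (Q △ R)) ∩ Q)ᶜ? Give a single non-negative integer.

9

Q △ P = {4,5,6,10,11}
Q △ R = {4,7}
(Q △ P) ∩ (Q △ R) = {4}
((Q △ P) ∩ (Q △ R)) ∩ Q = {4}
(((Q △ P) ∩ (Q △ R)) ∩ Q)ᶜ = {5,6,7,8,9,10,11,12,13}
|(((Q △ P) ∩ (Q △ R)) ∩ Q)ᶜ| = 9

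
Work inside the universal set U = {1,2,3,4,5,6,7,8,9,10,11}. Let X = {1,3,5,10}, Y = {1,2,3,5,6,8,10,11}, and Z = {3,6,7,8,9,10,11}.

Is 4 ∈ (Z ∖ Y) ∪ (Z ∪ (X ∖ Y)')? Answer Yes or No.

Yes

4 ∉ Z and 4 ∉ Y, so 4 ∉ Z ∖ Y
4 ∉ X and 4 ∉ Y, so 4 ∉ X ∖ Y
4 ∈ (X ∖ Y)' since 4 ∉ (X ∖ Y)
4 ∉ Z and 4 ∈ (X ∖ Y)', so 4 ∈ Z ∪ (X ∖ Y)'
4 ∉ (Z ∖ Y) and 4 ∈ (Z ∪ (X ∖ Y)'), so 4 ∈ (Z ∖ Y) ∪ (Z ∪ (X ∖ Y)')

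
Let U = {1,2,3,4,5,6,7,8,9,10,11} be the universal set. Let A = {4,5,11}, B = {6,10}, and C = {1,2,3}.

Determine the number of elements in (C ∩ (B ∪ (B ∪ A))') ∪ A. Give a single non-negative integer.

B ∪ A = {4,5,6,10,11}
B ∪ (B ∪ A) = {4,5,6,10,11}
(B ∪ (B ∪ A))' = {1,2,3,7,8,9}
C ∩ (B ∪ (B ∪ A))' = {1,2,3}
(C ∩ (B ∪ (B ∪ A))') ∪ A = {1,2,3,4,5,11}
|(C ∩ (B ∪ (B ∪ A))') ∪ A| = 6

6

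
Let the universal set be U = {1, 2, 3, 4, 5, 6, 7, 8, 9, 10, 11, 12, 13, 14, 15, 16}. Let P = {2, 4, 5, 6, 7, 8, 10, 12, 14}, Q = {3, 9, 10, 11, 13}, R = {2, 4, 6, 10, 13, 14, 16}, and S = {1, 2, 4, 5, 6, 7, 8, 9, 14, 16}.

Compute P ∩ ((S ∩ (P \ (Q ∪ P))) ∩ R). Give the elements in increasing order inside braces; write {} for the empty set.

Q ∪ P = {2, 3, 4, 5, 6, 7, 8, 9, 10, 11, 12, 13, 14}
P \ (Q ∪ P) = {}
S ∩ (P \ (Q ∪ P)) = {}
(S ∩ (P \ (Q ∪ P))) ∩ R = {}
P ∩ ((S ∩ (P \ (Q ∪ P))) ∩ R) = {}

{}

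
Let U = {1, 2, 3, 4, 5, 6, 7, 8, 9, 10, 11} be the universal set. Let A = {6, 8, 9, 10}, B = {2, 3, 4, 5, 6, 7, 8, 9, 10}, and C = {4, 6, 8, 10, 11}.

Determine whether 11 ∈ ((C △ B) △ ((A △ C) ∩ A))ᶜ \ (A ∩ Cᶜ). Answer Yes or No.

11 ∈ C and 11 ∉ B, so 11 ∈ C △ B
11 ∉ A and 11 ∈ C, so 11 ∈ A △ C
11 ∈ (A △ C) and 11 ∉ A, so 11 ∉ (A △ C) ∩ A
11 ∈ (C △ B) and 11 ∉ ((A △ C) ∩ A), so 11 ∈ (C △ B) △ ((A △ C) ∩ A)
11 ∉ ((C △ B) △ ((A △ C) ∩ A))ᶜ since 11 ∈ ((C △ B) △ ((A △ C) ∩ A))
11 ∈ C, so 11 ∉ Cᶜ
11 ∉ A and 11 ∉ Cᶜ, so 11 ∉ A ∩ Cᶜ
11 ∉ ((C △ B) △ ((A △ C) ∩ A))ᶜ and 11 ∉ (A ∩ Cᶜ), so 11 ∉ ((C △ B) △ ((A △ C) ∩ A))ᶜ \ (A ∩ Cᶜ)

No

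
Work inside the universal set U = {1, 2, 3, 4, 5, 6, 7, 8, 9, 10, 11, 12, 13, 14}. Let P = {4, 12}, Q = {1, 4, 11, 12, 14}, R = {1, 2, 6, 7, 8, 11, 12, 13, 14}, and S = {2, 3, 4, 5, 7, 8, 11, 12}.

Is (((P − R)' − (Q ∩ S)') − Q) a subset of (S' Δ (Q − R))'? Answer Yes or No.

P − R = {4}
(P − R)' = {1, 2, 3, 5, 6, 7, 8, 9, 10, 11, 12, 13, 14}
Q ∩ S = {4, 11, 12}
(Q ∩ S)' = {1, 2, 3, 5, 6, 7, 8, 9, 10, 13, 14}
(P − R)' − (Q ∩ S)' = {11, 12}
((P − R)' − (Q ∩ S)') − Q = {}
S' = {1, 6, 9, 10, 13, 14}
Q − R = {4}
S' Δ (Q − R) = {1, 4, 6, 9, 10, 13, 14}
(S' Δ (Q − R))' = {2, 3, 5, 7, 8, 11, 12}
Every element of {} is in {2, 3, 5, 7, 8, 11, 12}, so ((P − R)' − (Q ∩ S)') − Q ⊆ (S' Δ (Q − R))'.

Yes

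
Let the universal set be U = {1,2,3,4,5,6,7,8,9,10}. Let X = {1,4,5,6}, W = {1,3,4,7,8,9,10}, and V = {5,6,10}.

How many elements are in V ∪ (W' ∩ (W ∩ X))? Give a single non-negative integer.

3

W' = {2,5,6}
W ∩ X = {1,4}
W' ∩ (W ∩ X) = {}
V ∪ (W' ∩ (W ∩ X)) = {5,6,10}
|V ∪ (W' ∩ (W ∩ X))| = 3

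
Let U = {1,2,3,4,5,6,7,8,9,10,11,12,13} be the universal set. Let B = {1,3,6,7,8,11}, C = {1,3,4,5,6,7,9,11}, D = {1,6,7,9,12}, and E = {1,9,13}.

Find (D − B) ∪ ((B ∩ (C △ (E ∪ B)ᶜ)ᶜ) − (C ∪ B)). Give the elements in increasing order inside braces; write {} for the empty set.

{9,12}

D − B = {9,12}
E ∪ B = {1,3,6,7,8,9,11,13}
(E ∪ B)ᶜ = {2,4,5,10,12}
C △ (E ∪ B)ᶜ = {1,2,3,6,7,9,10,11,12}
(C △ (E ∪ B)ᶜ)ᶜ = {4,5,8,13}
B ∩ (C △ (E ∪ B)ᶜ)ᶜ = {8}
C ∪ B = {1,3,4,5,6,7,8,9,11}
(B ∩ (C △ (E ∪ B)ᶜ)ᶜ) − (C ∪ B) = {}
(D − B) ∪ ((B ∩ (C △ (E ∪ B)ᶜ)ᶜ) − (C ∪ B)) = {9,12}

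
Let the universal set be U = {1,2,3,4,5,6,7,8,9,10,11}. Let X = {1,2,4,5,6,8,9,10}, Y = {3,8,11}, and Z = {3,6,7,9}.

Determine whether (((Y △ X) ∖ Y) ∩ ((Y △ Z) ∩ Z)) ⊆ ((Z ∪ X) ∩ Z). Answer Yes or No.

Yes

Y △ X = {1,2,3,4,5,6,9,10,11}
(Y △ X) ∖ Y = {1,2,4,5,6,9,10}
Y △ Z = {6,7,8,9,11}
(Y △ Z) ∩ Z = {6,7,9}
((Y △ X) ∖ Y) ∩ ((Y △ Z) ∩ Z) = {6,9}
Z ∪ X = {1,2,3,4,5,6,7,8,9,10}
(Z ∪ X) ∩ Z = {3,6,7,9}
Every element of {6,9} is in {3,6,7,9}, so ((Y △ X) ∖ Y) ∩ ((Y △ Z) ∩ Z) ⊆ (Z ∪ X) ∩ Z.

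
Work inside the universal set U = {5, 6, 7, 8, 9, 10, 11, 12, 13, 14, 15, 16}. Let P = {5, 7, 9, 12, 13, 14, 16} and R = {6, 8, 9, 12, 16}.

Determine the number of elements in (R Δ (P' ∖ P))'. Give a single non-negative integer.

P' = {6, 8, 10, 11, 15}
P' ∖ P = {6, 8, 10, 11, 15}
R Δ (P' ∖ P) = {9, 10, 11, 12, 15, 16}
(R Δ (P' ∖ P))' = {5, 6, 7, 8, 13, 14}
|(R Δ (P' ∖ P))'| = 6

6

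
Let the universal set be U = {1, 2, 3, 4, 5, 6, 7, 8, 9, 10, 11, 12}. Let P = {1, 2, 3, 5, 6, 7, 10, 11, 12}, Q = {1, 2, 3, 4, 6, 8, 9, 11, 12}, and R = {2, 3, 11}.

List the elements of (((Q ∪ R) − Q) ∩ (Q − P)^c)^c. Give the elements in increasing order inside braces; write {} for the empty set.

Q ∪ R = {1, 2, 3, 4, 6, 8, 9, 11, 12}
(Q ∪ R) − Q = {}
Q − P = {4, 8, 9}
(Q − P)^c = {1, 2, 3, 5, 6, 7, 10, 11, 12}
((Q ∪ R) − Q) ∩ (Q − P)^c = {}
(((Q ∪ R) − Q) ∩ (Q − P)^c)^c = {1, 2, 3, 4, 5, 6, 7, 8, 9, 10, 11, 12}

{1, 2, 3, 4, 5, 6, 7, 8, 9, 10, 11, 12}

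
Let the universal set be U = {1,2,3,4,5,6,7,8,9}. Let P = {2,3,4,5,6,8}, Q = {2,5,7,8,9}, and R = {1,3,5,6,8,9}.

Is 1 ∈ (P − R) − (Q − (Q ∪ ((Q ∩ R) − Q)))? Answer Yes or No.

No

1 ∉ P and 1 ∈ R, so 1 ∉ P − R
1 ∉ Q and 1 ∈ R, so 1 ∉ Q ∩ R
1 ∉ (Q ∩ R) and 1 ∉ Q, so 1 ∉ (Q ∩ R) − Q
1 ∉ Q and 1 ∉ ((Q ∩ R) − Q), so 1 ∉ Q ∪ ((Q ∩ R) − Q)
1 ∉ Q and 1 ∉ (Q ∪ ((Q ∩ R) − Q)), so 1 ∉ Q − (Q ∪ ((Q ∩ R) − Q))
1 ∉ (P − R) and 1 ∉ (Q − (Q ∪ ((Q ∩ R) − Q))), so 1 ∉ (P − R) − (Q − (Q ∪ ((Q ∩ R) − Q)))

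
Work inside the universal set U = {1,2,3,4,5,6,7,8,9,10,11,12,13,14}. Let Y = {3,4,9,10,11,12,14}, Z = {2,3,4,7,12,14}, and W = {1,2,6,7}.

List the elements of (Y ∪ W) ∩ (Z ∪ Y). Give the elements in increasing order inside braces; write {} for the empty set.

Y ∪ W = {1,2,3,4,6,7,9,10,11,12,14}
Z ∪ Y = {2,3,4,7,9,10,11,12,14}
(Y ∪ W) ∩ (Z ∪ Y) = {2,3,4,7,9,10,11,12,14}

{2,3,4,7,9,10,11,12,14}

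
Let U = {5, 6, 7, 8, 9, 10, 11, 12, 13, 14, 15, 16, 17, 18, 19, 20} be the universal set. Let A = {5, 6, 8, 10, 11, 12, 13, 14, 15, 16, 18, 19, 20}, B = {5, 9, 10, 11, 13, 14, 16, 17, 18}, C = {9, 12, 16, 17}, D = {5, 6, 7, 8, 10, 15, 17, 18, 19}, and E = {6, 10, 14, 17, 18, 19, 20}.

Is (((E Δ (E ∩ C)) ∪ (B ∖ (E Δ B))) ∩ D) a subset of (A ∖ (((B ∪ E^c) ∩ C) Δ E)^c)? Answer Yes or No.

E ∩ C = {17}
E Δ (E ∩ C) = {6, 10, 14, 18, 19, 20}
E Δ B = {5, 6, 9, 11, 13, 16, 19, 20}
B ∖ (E Δ B) = {10, 14, 17, 18}
(E Δ (E ∩ C)) ∪ (B ∖ (E Δ B)) = {6, 10, 14, 17, 18, 19, 20}
((E Δ (E ∩ C)) ∪ (B ∖ (E Δ B))) ∩ D = {6, 10, 17, 18, 19}
E^c = {5, 7, 8, 9, 11, 12, 13, 15, 16}
B ∪ E^c = {5, 7, 8, 9, 10, 11, 12, 13, 14, 15, 16, 17, 18}
(B ∪ E^c) ∩ C = {9, 12, 16, 17}
((B ∪ E^c) ∩ C) Δ E = {6, 9, 10, 12, 14, 16, 18, 19, 20}
(((B ∪ E^c) ∩ C) Δ E)^c = {5, 7, 8, 11, 13, 15, 17}
A ∖ (((B ∪ E^c) ∩ C) Δ E)^c = {6, 10, 12, 14, 16, 18, 19, 20}
17 ∈ ((E Δ (E ∩ C)) ∪ (B ∖ (E Δ B))) ∩ D but 17 ∉ A ∖ (((B ∪ E^c) ∩ C) Δ E)^c, so the inclusion fails.

No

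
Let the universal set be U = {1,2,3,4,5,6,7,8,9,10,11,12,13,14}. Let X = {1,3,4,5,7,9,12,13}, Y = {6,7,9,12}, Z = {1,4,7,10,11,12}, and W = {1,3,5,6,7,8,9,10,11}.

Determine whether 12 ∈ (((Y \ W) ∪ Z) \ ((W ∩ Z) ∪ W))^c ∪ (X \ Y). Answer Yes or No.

No

12 ∈ Y and 12 ∉ W, so 12 ∈ Y \ W
12 ∈ (Y \ W) and 12 ∈ Z, so 12 ∈ (Y \ W) ∪ Z
12 ∉ W and 12 ∈ Z, so 12 ∉ W ∩ Z
12 ∉ (W ∩ Z) and 12 ∉ W, so 12 ∉ (W ∩ Z) ∪ W
12 ∈ ((Y \ W) ∪ Z) and 12 ∉ ((W ∩ Z) ∪ W), so 12 ∈ ((Y \ W) ∪ Z) \ ((W ∩ Z) ∪ W)
12 ∉ (((Y \ W) ∪ Z) \ ((W ∩ Z) ∪ W))^c since 12 ∈ (((Y \ W) ∪ Z) \ ((W ∩ Z) ∪ W))
12 ∈ X and 12 ∈ Y, so 12 ∉ X \ Y
12 ∉ (((Y \ W) ∪ Z) \ ((W ∩ Z) ∪ W))^c and 12 ∉ (X \ Y), so 12 ∉ (((Y \ W) ∪ Z) \ ((W ∩ Z) ∪ W))^c ∪ (X \ Y)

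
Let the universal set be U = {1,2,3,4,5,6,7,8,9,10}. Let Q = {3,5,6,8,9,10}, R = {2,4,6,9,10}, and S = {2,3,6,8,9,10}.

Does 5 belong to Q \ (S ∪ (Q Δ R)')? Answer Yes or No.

5 ∈ Q and 5 ∉ R, so 5 ∈ Q Δ R
5 ∉ (Q Δ R)' since 5 ∈ (Q Δ R)
5 ∉ S and 5 ∉ (Q Δ R)', so 5 ∉ S ∪ (Q Δ R)'
5 ∈ Q and 5 ∉ (S ∪ (Q Δ R)'), so 5 ∈ Q \ (S ∪ (Q Δ R)')

Yes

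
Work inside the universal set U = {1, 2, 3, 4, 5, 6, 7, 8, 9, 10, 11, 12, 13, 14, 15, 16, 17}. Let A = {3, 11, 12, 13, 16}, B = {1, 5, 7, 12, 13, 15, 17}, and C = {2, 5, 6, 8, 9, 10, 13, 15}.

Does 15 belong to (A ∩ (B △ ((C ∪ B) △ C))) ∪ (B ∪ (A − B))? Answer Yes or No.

15 ∈ C and 15 ∈ B, so 15 ∈ C ∪ B
15 ∈ (C ∪ B) and 15 ∈ C, so 15 ∉ (C ∪ B) △ C
15 ∈ B and 15 ∉ ((C ∪ B) △ C), so 15 ∈ B △ ((C ∪ B) △ C)
15 ∉ A and 15 ∈ (B △ ((C ∪ B) △ C)), so 15 ∉ A ∩ (B △ ((C ∪ B) △ C))
15 ∉ A and 15 ∈ B, so 15 ∉ A − B
15 ∈ B and 15 ∉ (A − B), so 15 ∈ B ∪ (A − B)
15 ∉ (A ∩ (B △ ((C ∪ B) △ C))) and 15 ∈ (B ∪ (A − B)), so 15 ∈ (A ∩ (B △ ((C ∪ B) △ C))) ∪ (B ∪ (A − B))

Yes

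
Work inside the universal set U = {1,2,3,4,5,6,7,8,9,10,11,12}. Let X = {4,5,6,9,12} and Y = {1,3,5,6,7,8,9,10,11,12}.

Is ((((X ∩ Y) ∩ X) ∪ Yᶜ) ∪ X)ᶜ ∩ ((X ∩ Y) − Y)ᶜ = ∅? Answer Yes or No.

X ∩ Y = {5,6,9,12}
(X ∩ Y) ∩ X = {5,6,9,12}
Yᶜ = {2,4}
((X ∩ Y) ∩ X) ∪ Yᶜ = {2,4,5,6,9,12}
(((X ∩ Y) ∩ X) ∪ Yᶜ) ∪ X = {2,4,5,6,9,12}
((((X ∩ Y) ∩ X) ∪ Yᶜ) ∪ X)ᶜ = {1,3,7,8,10,11}
(X ∩ Y) − Y = {}
((X ∩ Y) − Y)ᶜ = {1,2,3,4,5,6,7,8,9,10,11,12}
1 lies in both, so they are not disjoint.

No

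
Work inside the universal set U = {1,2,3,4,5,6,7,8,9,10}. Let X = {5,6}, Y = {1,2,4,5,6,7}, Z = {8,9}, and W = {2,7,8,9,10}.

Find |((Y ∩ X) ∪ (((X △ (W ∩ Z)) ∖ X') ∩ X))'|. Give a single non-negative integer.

8

Y ∩ X = {5,6}
W ∩ Z = {8,9}
X △ (W ∩ Z) = {5,6,8,9}
X' = {1,2,3,4,7,8,9,10}
(X △ (W ∩ Z)) ∖ X' = {5,6}
((X △ (W ∩ Z)) ∖ X') ∩ X = {5,6}
(Y ∩ X) ∪ (((X △ (W ∩ Z)) ∖ X') ∩ X) = {5,6}
((Y ∩ X) ∪ (((X △ (W ∩ Z)) ∖ X') ∩ X))' = {1,2,3,4,7,8,9,10}
|((Y ∩ X) ∪ (((X △ (W ∩ Z)) ∖ X') ∩ X))'| = 8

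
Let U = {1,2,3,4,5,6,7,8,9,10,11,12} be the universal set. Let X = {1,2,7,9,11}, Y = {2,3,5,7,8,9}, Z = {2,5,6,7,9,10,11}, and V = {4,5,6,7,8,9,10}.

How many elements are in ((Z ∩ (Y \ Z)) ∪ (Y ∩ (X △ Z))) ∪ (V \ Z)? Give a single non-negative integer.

3

Y \ Z = {3,8}
Z ∩ (Y \ Z) = {}
X △ Z = {1,5,6,10}
Y ∩ (X △ Z) = {5}
(Z ∩ (Y \ Z)) ∪ (Y ∩ (X △ Z)) = {5}
V \ Z = {4,8}
((Z ∩ (Y \ Z)) ∪ (Y ∩ (X △ Z))) ∪ (V \ Z) = {4,5,8}
|((Z ∩ (Y \ Z)) ∪ (Y ∩ (X △ Z))) ∪ (V \ Z)| = 3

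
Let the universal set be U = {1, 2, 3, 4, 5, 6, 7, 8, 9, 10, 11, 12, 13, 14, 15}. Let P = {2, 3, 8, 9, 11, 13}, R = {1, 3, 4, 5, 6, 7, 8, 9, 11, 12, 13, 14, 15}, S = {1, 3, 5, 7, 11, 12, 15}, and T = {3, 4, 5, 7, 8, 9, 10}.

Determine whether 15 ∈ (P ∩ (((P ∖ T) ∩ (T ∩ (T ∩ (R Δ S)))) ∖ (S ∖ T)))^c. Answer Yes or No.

15 ∉ P and 15 ∉ T, so 15 ∉ P ∖ T
15 ∈ R and 15 ∈ S, so 15 ∉ R Δ S
15 ∉ T and 15 ∉ (R Δ S), so 15 ∉ T ∩ (R Δ S)
15 ∉ T and 15 ∉ (T ∩ (R Δ S)), so 15 ∉ T ∩ (T ∩ (R Δ S))
15 ∉ (P ∖ T) and 15 ∉ (T ∩ (T ∩ (R Δ S))), so 15 ∉ (P ∖ T) ∩ (T ∩ (T ∩ (R Δ S)))
15 ∈ S and 15 ∉ T, so 15 ∈ S ∖ T
15 ∉ ((P ∖ T) ∩ (T ∩ (T ∩ (R Δ S)))) and 15 ∈ (S ∖ T), so 15 ∉ ((P ∖ T) ∩ (T ∩ (T ∩ (R Δ S)))) ∖ (S ∖ T)
15 ∉ P and 15 ∉ (((P ∖ T) ∩ (T ∩ (T ∩ (R Δ S)))) ∖ (S ∖ T)), so 15 ∉ P ∩ (((P ∖ T) ∩ (T ∩ (T ∩ (R Δ S)))) ∖ (S ∖ T))
15 ∈ (P ∩ (((P ∖ T) ∩ (T ∩ (T ∩ (R Δ S)))) ∖ (S ∖ T)))^c since 15 ∉ (P ∩ (((P ∖ T) ∩ (T ∩ (T ∩ (R Δ S)))) ∖ (S ∖ T)))

Yes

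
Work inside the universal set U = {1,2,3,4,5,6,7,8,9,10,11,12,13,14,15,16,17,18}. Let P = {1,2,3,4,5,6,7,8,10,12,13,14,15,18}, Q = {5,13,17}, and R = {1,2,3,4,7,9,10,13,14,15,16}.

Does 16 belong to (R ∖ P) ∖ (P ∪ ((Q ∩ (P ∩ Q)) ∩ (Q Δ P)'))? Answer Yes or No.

Yes

16 ∈ R and 16 ∉ P, so 16 ∈ R ∖ P
16 ∉ P and 16 ∉ Q, so 16 ∉ P ∩ Q
16 ∉ Q and 16 ∉ (P ∩ Q), so 16 ∉ Q ∩ (P ∩ Q)
16 ∉ Q and 16 ∉ P, so 16 ∉ Q Δ P
16 ∈ (Q Δ P)' since 16 ∉ (Q Δ P)
16 ∉ (Q ∩ (P ∩ Q)) and 16 ∈ (Q Δ P)', so 16 ∉ (Q ∩ (P ∩ Q)) ∩ (Q Δ P)'
16 ∉ P and 16 ∉ ((Q ∩ (P ∩ Q)) ∩ (Q Δ P)'), so 16 ∉ P ∪ ((Q ∩ (P ∩ Q)) ∩ (Q Δ P)')
16 ∈ (R ∖ P) and 16 ∉ (P ∪ ((Q ∩ (P ∩ Q)) ∩ (Q Δ P)')), so 16 ∈ (R ∖ P) ∖ (P ∪ ((Q ∩ (P ∩ Q)) ∩ (Q Δ P)'))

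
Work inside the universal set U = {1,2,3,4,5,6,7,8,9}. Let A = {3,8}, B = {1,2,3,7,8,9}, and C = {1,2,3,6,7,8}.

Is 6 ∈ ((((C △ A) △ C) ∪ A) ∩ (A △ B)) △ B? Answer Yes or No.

No

6 ∈ C and 6 ∉ A, so 6 ∈ C △ A
6 ∈ (C △ A) and 6 ∈ C, so 6 ∉ (C △ A) △ C
6 ∉ ((C △ A) △ C) and 6 ∉ A, so 6 ∉ ((C △ A) △ C) ∪ A
6 ∉ A and 6 ∉ B, so 6 ∉ A △ B
6 ∉ (((C △ A) △ C) ∪ A) and 6 ∉ (A △ B), so 6 ∉ (((C △ A) △ C) ∪ A) ∩ (A △ B)
6 ∉ ((((C △ A) △ C) ∪ A) ∩ (A △ B)) and 6 ∉ B, so 6 ∉ ((((C △ A) △ C) ∪ A) ∩ (A △ B)) △ B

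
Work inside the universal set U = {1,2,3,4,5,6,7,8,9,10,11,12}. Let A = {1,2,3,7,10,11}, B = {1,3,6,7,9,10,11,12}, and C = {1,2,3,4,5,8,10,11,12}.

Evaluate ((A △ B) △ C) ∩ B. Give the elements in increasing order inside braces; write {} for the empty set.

A △ B = {2,6,9,12}
(A △ B) △ C = {1,3,4,5,6,8,9,10,11}
((A △ B) △ C) ∩ B = {1,3,6,9,10,11}

{1,3,6,9,10,11}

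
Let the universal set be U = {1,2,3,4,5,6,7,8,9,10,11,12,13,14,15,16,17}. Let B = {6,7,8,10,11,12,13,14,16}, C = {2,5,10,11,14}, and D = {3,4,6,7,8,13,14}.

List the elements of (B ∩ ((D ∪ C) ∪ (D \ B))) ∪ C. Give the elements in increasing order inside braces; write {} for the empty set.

{2,5,6,7,8,10,11,13,14}

D ∪ C = {2,3,4,5,6,7,8,10,11,13,14}
D \ B = {3,4}
(D ∪ C) ∪ (D \ B) = {2,3,4,5,6,7,8,10,11,13,14}
B ∩ ((D ∪ C) ∪ (D \ B)) = {6,7,8,10,11,13,14}
(B ∩ ((D ∪ C) ∪ (D \ B))) ∪ C = {2,5,6,7,8,10,11,13,14}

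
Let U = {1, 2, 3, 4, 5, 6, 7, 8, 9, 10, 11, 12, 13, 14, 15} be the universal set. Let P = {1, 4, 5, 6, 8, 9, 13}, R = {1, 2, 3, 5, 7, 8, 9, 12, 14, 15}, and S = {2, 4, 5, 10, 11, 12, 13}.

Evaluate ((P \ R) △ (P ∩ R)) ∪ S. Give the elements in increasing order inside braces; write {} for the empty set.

P \ R = {4, 6, 13}
P ∩ R = {1, 5, 8, 9}
(P \ R) △ (P ∩ R) = {1, 4, 5, 6, 8, 9, 13}
((P \ R) △ (P ∩ R)) ∪ S = {1, 2, 4, 5, 6, 8, 9, 10, 11, 12, 13}

{1, 2, 4, 5, 6, 8, 9, 10, 11, 12, 13}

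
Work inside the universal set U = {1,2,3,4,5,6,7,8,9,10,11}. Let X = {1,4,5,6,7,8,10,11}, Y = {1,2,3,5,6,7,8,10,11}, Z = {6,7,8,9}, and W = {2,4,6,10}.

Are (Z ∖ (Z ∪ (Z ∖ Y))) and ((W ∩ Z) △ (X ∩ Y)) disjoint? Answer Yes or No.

Yes

Z ∖ Y = {9}
Z ∪ (Z ∖ Y) = {6,7,8,9}
Z ∖ (Z ∪ (Z ∖ Y)) = {}
W ∩ Z = {6}
X ∩ Y = {1,5,6,7,8,10,11}
(W ∩ Z) △ (X ∩ Y) = {1,5,7,8,10,11}
{} and {1,5,7,8,10,11} share no elements.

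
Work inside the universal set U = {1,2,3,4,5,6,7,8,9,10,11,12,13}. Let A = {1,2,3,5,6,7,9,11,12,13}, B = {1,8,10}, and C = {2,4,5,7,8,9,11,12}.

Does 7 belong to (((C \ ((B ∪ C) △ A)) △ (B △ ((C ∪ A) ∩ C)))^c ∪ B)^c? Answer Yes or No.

7 ∉ B and 7 ∈ C, so 7 ∈ B ∪ C
7 ∈ (B ∪ C) and 7 ∈ A, so 7 ∉ (B ∪ C) △ A
7 ∈ C and 7 ∉ ((B ∪ C) △ A), so 7 ∈ C \ ((B ∪ C) △ A)
7 ∈ C and 7 ∈ A, so 7 ∈ C ∪ A
7 ∈ (C ∪ A) and 7 ∈ C, so 7 ∈ (C ∪ A) ∩ C
7 ∉ B and 7 ∈ ((C ∪ A) ∩ C), so 7 ∈ B △ ((C ∪ A) ∩ C)
7 ∈ (C \ ((B ∪ C) △ A)) and 7 ∈ (B △ ((C ∪ A) ∩ C)), so 7 ∉ (C \ ((B ∪ C) △ A)) △ (B △ ((C ∪ A) ∩ C))
7 ∈ ((C \ ((B ∪ C) △ A)) △ (B △ ((C ∪ A) ∩ C)))^c since 7 ∉ ((C \ ((B ∪ C) △ A)) △ (B △ ((C ∪ A) ∩ C)))
7 ∈ ((C \ ((B ∪ C) △ A)) △ (B △ ((C ∪ A) ∩ C)))^c and 7 ∉ B, so 7 ∈ ((C \ ((B ∪ C) △ A)) △ (B △ ((C ∪ A) ∩ C)))^c ∪ B
7 ∉ (((C \ ((B ∪ C) △ A)) △ (B △ ((C ∪ A) ∩ C)))^c ∪ B)^c since 7 ∈ (((C \ ((B ∪ C) △ A)) △ (B △ ((C ∪ A) ∩ C)))^c ∪ B)

No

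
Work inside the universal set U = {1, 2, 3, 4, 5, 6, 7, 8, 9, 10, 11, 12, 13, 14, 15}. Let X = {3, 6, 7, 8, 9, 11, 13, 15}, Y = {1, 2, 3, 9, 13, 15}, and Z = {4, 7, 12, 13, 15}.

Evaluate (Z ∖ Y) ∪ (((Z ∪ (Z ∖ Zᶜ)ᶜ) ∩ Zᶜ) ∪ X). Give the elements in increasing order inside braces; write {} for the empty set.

Z ∖ Y = {4, 7, 12}
Zᶜ = {1, 2, 3, 5, 6, 8, 9, 10, 11, 14}
Z ∖ Zᶜ = {4, 7, 12, 13, 15}
(Z ∖ Zᶜ)ᶜ = {1, 2, 3, 5, 6, 8, 9, 10, 11, 14}
Z ∪ (Z ∖ Zᶜ)ᶜ = {1, 2, 3, 4, 5, 6, 7, 8, 9, 10, 11, 12, 13, 14, 15}
(Z ∪ (Z ∖ Zᶜ)ᶜ) ∩ Zᶜ = {1, 2, 3, 5, 6, 8, 9, 10, 11, 14}
((Z ∪ (Z ∖ Zᶜ)ᶜ) ∩ Zᶜ) ∪ X = {1, 2, 3, 5, 6, 7, 8, 9, 10, 11, 13, 14, 15}
(Z ∖ Y) ∪ (((Z ∪ (Z ∖ Zᶜ)ᶜ) ∩ Zᶜ) ∪ X) = {1, 2, 3, 4, 5, 6, 7, 8, 9, 10, 11, 12, 13, 14, 15}

{1, 2, 3, 4, 5, 6, 7, 8, 9, 10, 11, 12, 13, 14, 15}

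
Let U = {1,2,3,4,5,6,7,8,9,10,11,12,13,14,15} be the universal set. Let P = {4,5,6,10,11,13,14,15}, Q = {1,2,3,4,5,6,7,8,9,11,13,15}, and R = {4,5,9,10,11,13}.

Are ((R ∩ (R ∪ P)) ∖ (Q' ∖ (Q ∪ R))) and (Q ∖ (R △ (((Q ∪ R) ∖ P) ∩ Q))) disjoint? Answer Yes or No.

No

R ∪ P = {4,5,6,9,10,11,13,14,15}
R ∩ (R ∪ P) = {4,5,9,10,11,13}
Q' = {10,12,14}
Q ∪ R = {1,2,3,4,5,6,7,8,9,10,11,13,15}
Q' ∖ (Q ∪ R) = {12,14}
(R ∩ (R ∪ P)) ∖ (Q' ∖ (Q ∪ R)) = {4,5,9,10,11,13}
(Q ∪ R) ∖ P = {1,2,3,7,8,9}
((Q ∪ R) ∖ P) ∩ Q = {1,2,3,7,8,9}
R △ (((Q ∪ R) ∖ P) ∩ Q) = {1,2,3,4,5,7,8,10,11,13}
Q ∖ (R △ (((Q ∪ R) ∖ P) ∩ Q)) = {6,9,15}
9 lies in both, so they are not disjoint.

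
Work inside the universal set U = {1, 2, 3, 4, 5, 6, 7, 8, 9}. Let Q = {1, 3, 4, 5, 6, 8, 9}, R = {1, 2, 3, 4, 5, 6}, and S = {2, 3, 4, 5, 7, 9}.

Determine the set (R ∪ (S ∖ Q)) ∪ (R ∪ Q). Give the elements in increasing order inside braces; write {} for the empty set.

S ∖ Q = {2, 7}
R ∪ (S ∖ Q) = {1, 2, 3, 4, 5, 6, 7}
R ∪ Q = {1, 2, 3, 4, 5, 6, 8, 9}
(R ∪ (S ∖ Q)) ∪ (R ∪ Q) = {1, 2, 3, 4, 5, 6, 7, 8, 9}

{1, 2, 3, 4, 5, 6, 7, 8, 9}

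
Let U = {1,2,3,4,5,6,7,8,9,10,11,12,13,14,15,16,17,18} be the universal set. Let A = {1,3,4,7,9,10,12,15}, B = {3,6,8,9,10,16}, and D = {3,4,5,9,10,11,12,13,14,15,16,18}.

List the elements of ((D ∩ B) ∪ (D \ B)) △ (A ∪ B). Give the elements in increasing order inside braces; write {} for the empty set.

D ∩ B = {3,9,10,16}
D \ B = {4,5,11,12,13,14,15,18}
(D ∩ B) ∪ (D \ B) = {3,4,5,9,10,11,12,13,14,15,16,18}
A ∪ B = {1,3,4,6,7,8,9,10,12,15,16}
((D ∩ B) ∪ (D \ B)) △ (A ∪ B) = {1,5,6,7,8,11,13,14,18}

{1,5,6,7,8,11,13,14,18}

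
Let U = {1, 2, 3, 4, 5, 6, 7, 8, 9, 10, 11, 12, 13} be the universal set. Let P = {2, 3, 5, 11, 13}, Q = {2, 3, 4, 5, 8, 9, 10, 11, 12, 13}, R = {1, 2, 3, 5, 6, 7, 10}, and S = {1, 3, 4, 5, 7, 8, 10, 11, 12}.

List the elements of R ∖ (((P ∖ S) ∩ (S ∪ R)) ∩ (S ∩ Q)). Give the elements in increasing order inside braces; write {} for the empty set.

{1, 2, 3, 5, 6, 7, 10}

P ∖ S = {2, 13}
S ∪ R = {1, 2, 3, 4, 5, 6, 7, 8, 10, 11, 12}
(P ∖ S) ∩ (S ∪ R) = {2}
S ∩ Q = {3, 4, 5, 8, 10, 11, 12}
((P ∖ S) ∩ (S ∪ R)) ∩ (S ∩ Q) = {}
R ∖ (((P ∖ S) ∩ (S ∪ R)) ∩ (S ∩ Q)) = {1, 2, 3, 5, 6, 7, 10}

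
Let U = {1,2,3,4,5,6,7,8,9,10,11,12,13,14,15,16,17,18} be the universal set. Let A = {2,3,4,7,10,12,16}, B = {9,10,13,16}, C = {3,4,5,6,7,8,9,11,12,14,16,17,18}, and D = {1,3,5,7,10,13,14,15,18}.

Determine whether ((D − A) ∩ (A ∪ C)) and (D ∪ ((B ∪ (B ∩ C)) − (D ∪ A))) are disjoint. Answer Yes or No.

D − A = {1,5,13,14,15,18}
A ∪ C = {2,3,4,5,6,7,8,9,10,11,12,14,16,17,18}
(D − A) ∩ (A ∪ C) = {5,14,18}
B ∩ C = {9,16}
B ∪ (B ∩ C) = {9,10,13,16}
D ∪ A = {1,2,3,4,5,7,10,12,13,14,15,16,18}
(B ∪ (B ∩ C)) − (D ∪ A) = {9}
D ∪ ((B ∪ (B ∩ C)) − (D ∪ A)) = {1,3,5,7,9,10,13,14,15,18}
5 lies in both, so they are not disjoint.

No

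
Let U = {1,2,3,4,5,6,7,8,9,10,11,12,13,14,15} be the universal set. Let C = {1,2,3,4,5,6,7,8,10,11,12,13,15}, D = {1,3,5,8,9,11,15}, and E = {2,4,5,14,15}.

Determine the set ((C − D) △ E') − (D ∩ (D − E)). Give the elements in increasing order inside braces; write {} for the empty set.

{2,4}

C − D = {2,4,6,7,10,12,13}
E' = {1,3,6,7,8,9,10,11,12,13}
(C − D) △ E' = {1,2,3,4,8,9,11}
D − E = {1,3,8,9,11}
D ∩ (D − E) = {1,3,8,9,11}
((C − D) △ E') − (D ∩ (D − E)) = {2,4}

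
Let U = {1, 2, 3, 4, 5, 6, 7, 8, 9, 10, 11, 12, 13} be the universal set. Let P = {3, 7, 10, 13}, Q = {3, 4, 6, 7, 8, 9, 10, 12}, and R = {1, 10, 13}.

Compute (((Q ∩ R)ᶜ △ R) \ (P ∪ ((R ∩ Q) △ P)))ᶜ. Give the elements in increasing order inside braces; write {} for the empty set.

{1, 3, 7, 10, 13}

Q ∩ R = {10}
(Q ∩ R)ᶜ = {1, 2, 3, 4, 5, 6, 7, 8, 9, 11, 12, 13}
(Q ∩ R)ᶜ △ R = {2, 3, 4, 5, 6, 7, 8, 9, 10, 11, 12}
R ∩ Q = {10}
(R ∩ Q) △ P = {3, 7, 13}
P ∪ ((R ∩ Q) △ P) = {3, 7, 10, 13}
((Q ∩ R)ᶜ △ R) \ (P ∪ ((R ∩ Q) △ P)) = {2, 4, 5, 6, 8, 9, 11, 12}
(((Q ∩ R)ᶜ △ R) \ (P ∪ ((R ∩ Q) △ P)))ᶜ = {1, 3, 7, 10, 13}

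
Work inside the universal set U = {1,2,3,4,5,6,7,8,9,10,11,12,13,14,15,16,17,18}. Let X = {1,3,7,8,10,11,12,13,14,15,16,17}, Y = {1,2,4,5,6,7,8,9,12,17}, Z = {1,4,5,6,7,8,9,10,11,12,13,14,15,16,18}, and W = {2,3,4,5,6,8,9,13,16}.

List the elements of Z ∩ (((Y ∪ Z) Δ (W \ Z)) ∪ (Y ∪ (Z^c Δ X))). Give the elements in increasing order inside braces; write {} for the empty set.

{1,4,5,6,7,8,9,10,11,12,13,14,15,16,18}

Y ∪ Z = {1,2,4,5,6,7,8,9,10,11,12,13,14,15,16,17,18}
W \ Z = {2,3}
(Y ∪ Z) Δ (W \ Z) = {1,3,4,5,6,7,8,9,10,11,12,13,14,15,16,17,18}
Z^c = {2,3,17}
Z^c Δ X = {1,2,7,8,10,11,12,13,14,15,16}
Y ∪ (Z^c Δ X) = {1,2,4,5,6,7,8,9,10,11,12,13,14,15,16,17}
((Y ∪ Z) Δ (W \ Z)) ∪ (Y ∪ (Z^c Δ X)) = {1,2,3,4,5,6,7,8,9,10,11,12,13,14,15,16,17,18}
Z ∩ (((Y ∪ Z) Δ (W \ Z)) ∪ (Y ∪ (Z^c Δ X))) = {1,4,5,6,7,8,9,10,11,12,13,14,15,16,18}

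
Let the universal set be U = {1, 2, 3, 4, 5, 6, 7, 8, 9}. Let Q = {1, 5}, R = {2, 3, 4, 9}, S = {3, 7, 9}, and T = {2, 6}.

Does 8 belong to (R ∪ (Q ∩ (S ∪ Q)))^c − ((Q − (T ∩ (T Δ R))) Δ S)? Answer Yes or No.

8 ∉ S and 8 ∉ Q, so 8 ∉ S ∪ Q
8 ∉ Q and 8 ∉ (S ∪ Q), so 8 ∉ Q ∩ (S ∪ Q)
8 ∉ R and 8 ∉ (Q ∩ (S ∪ Q)), so 8 ∉ R ∪ (Q ∩ (S ∪ Q))
8 ∈ (R ∪ (Q ∩ (S ∪ Q)))^c since 8 ∉ (R ∪ (Q ∩ (S ∪ Q)))
8 ∉ T and 8 ∉ R, so 8 ∉ T Δ R
8 ∉ T and 8 ∉ (T Δ R), so 8 ∉ T ∩ (T Δ R)
8 ∉ Q and 8 ∉ (T ∩ (T Δ R)), so 8 ∉ Q − (T ∩ (T Δ R))
8 ∉ (Q − (T ∩ (T Δ R))) and 8 ∉ S, so 8 ∉ (Q − (T ∩ (T Δ R))) Δ S
8 ∈ (R ∪ (Q ∩ (S ∪ Q)))^c and 8 ∉ ((Q − (T ∩ (T Δ R))) Δ S), so 8 ∈ (R ∪ (Q ∩ (S ∪ Q)))^c − ((Q − (T ∩ (T Δ R))) Δ S)

Yes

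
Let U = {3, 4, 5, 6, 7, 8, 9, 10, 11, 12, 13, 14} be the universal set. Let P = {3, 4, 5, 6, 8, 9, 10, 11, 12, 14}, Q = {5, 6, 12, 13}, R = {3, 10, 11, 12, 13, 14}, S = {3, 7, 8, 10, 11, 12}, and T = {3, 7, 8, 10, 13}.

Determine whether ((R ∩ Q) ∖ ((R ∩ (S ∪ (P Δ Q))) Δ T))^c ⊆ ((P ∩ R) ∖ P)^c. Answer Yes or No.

R ∩ Q = {12, 13}
P Δ Q = {3, 4, 8, 9, 10, 11, 13, 14}
S ∪ (P Δ Q) = {3, 4, 7, 8, 9, 10, 11, 12, 13, 14}
R ∩ (S ∪ (P Δ Q)) = {3, 10, 11, 12, 13, 14}
(R ∩ (S ∪ (P Δ Q))) Δ T = {7, 8, 11, 12, 14}
(R ∩ Q) ∖ ((R ∩ (S ∪ (P Δ Q))) Δ T) = {13}
((R ∩ Q) ∖ ((R ∩ (S ∪ (P Δ Q))) Δ T))^c = {3, 4, 5, 6, 7, 8, 9, 10, 11, 12, 14}
P ∩ R = {3, 10, 11, 12, 14}
(P ∩ R) ∖ P = {}
((P ∩ R) ∖ P)^c = {3, 4, 5, 6, 7, 8, 9, 10, 11, 12, 13, 14}
Every element of {3, 4, 5, 6, 7, 8, 9, 10, 11, 12, 14} is in {3, 4, 5, 6, 7, 8, 9, 10, 11, 12, 13, 14}, so ((R ∩ Q) ∖ ((R ∩ (S ∪ (P Δ Q))) Δ T))^c ⊆ ((P ∩ R) ∖ P)^c.

Yes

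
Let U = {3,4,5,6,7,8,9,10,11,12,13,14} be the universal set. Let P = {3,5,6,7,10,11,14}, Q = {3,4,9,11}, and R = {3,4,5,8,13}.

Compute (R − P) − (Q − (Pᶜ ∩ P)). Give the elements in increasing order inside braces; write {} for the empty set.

{8,13}

R − P = {4,8,13}
Pᶜ = {4,8,9,12,13}
Pᶜ ∩ P = {}
Q − (Pᶜ ∩ P) = {3,4,9,11}
(R − P) − (Q − (Pᶜ ∩ P)) = {8,13}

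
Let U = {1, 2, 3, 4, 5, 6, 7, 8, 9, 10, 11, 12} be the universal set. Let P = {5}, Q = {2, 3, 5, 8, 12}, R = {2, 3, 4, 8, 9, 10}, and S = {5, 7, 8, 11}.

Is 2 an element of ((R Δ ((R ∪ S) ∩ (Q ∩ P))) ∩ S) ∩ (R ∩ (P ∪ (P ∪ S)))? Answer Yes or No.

No

2 ∈ R and 2 ∉ S, so 2 ∈ R ∪ S
2 ∈ Q and 2 ∉ P, so 2 ∉ Q ∩ P
2 ∈ (R ∪ S) and 2 ∉ (Q ∩ P), so 2 ∉ (R ∪ S) ∩ (Q ∩ P)
2 ∈ R and 2 ∉ ((R ∪ S) ∩ (Q ∩ P)), so 2 ∈ R Δ ((R ∪ S) ∩ (Q ∩ P))
2 ∈ (R Δ ((R ∪ S) ∩ (Q ∩ P))) and 2 ∉ S, so 2 ∉ (R Δ ((R ∪ S) ∩ (Q ∩ P))) ∩ S
2 ∉ P and 2 ∉ S, so 2 ∉ P ∪ S
2 ∉ P and 2 ∉ (P ∪ S), so 2 ∉ P ∪ (P ∪ S)
2 ∈ R and 2 ∉ (P ∪ (P ∪ S)), so 2 ∉ R ∩ (P ∪ (P ∪ S))
2 ∉ ((R Δ ((R ∪ S) ∩ (Q ∩ P))) ∩ S) and 2 ∉ (R ∩ (P ∪ (P ∪ S))), so 2 ∉ ((R Δ ((R ∪ S) ∩ (Q ∩ P))) ∩ S) ∩ (R ∩ (P ∪ (P ∪ S)))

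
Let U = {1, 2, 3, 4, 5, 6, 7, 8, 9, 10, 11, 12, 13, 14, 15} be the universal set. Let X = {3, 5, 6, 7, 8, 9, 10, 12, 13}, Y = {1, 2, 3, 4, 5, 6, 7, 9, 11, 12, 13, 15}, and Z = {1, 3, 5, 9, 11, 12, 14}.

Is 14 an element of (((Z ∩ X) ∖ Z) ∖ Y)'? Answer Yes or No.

14 ∈ Z and 14 ∉ X, so 14 ∉ Z ∩ X
14 ∉ (Z ∩ X) and 14 ∈ Z, so 14 ∉ (Z ∩ X) ∖ Z
14 ∉ ((Z ∩ X) ∖ Z) and 14 ∉ Y, so 14 ∉ ((Z ∩ X) ∖ Z) ∖ Y
14 ∈ (((Z ∩ X) ∖ Z) ∖ Y)' since 14 ∉ (((Z ∩ X) ∖ Z) ∖ Y)

Yes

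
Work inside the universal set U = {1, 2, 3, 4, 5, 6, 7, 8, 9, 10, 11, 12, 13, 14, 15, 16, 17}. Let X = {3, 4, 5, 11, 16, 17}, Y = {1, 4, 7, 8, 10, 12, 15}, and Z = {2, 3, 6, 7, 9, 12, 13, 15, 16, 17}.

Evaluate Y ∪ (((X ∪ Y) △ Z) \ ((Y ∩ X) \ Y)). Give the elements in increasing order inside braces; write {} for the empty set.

X ∪ Y = {1, 3, 4, 5, 7, 8, 10, 11, 12, 15, 16, 17}
(X ∪ Y) △ Z = {1, 2, 4, 5, 6, 8, 9, 10, 11, 13}
Y ∩ X = {4}
(Y ∩ X) \ Y = {}
((X ∪ Y) △ Z) \ ((Y ∩ X) \ Y) = {1, 2, 4, 5, 6, 8, 9, 10, 11, 13}
Y ∪ (((X ∪ Y) △ Z) \ ((Y ∩ X) \ Y)) = {1, 2, 4, 5, 6, 7, 8, 9, 10, 11, 12, 13, 15}

{1, 2, 4, 5, 6, 7, 8, 9, 10, 11, 12, 13, 15}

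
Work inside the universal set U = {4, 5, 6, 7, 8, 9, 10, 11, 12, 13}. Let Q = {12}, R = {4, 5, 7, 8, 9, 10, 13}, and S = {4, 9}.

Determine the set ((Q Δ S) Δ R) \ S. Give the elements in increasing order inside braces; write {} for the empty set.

Q Δ S = {4, 9, 12}
(Q Δ S) Δ R = {5, 7, 8, 10, 12, 13}
((Q Δ S) Δ R) \ S = {5, 7, 8, 10, 12, 13}

{5, 7, 8, 10, 12, 13}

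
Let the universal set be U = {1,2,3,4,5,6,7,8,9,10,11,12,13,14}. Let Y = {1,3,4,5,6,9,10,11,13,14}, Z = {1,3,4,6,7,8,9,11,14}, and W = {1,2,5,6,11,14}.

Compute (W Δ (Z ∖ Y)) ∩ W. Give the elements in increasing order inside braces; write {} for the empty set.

{1,2,5,6,11,14}

Z ∖ Y = {7,8}
W Δ (Z ∖ Y) = {1,2,5,6,7,8,11,14}
(W Δ (Z ∖ Y)) ∩ W = {1,2,5,6,11,14}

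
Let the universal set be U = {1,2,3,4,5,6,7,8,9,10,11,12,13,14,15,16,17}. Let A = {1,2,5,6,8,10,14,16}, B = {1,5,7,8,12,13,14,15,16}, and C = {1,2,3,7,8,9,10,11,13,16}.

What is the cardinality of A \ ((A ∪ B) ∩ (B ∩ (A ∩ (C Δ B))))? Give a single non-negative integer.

A ∪ B = {1,2,5,6,7,8,10,12,13,14,15,16}
C Δ B = {2,3,5,9,10,11,12,14,15}
A ∩ (C Δ B) = {2,5,10,14}
B ∩ (A ∩ (C Δ B)) = {5,14}
(A ∪ B) ∩ (B ∩ (A ∩ (C Δ B))) = {5,14}
A \ ((A ∪ B) ∩ (B ∩ (A ∩ (C Δ B)))) = {1,2,6,8,10,16}
|A \ ((A ∪ B) ∩ (B ∩ (A ∩ (C Δ B))))| = 6

6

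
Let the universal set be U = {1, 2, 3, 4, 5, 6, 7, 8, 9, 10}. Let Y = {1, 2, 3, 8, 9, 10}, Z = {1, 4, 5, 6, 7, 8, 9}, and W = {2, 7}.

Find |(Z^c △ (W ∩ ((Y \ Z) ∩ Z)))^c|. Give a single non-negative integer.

7

Z^c = {2, 3, 10}
Y \ Z = {2, 3, 10}
(Y \ Z) ∩ Z = {}
W ∩ ((Y \ Z) ∩ Z) = {}
Z^c △ (W ∩ ((Y \ Z) ∩ Z)) = {2, 3, 10}
(Z^c △ (W ∩ ((Y \ Z) ∩ Z)))^c = {1, 4, 5, 6, 7, 8, 9}
|(Z^c △ (W ∩ ((Y \ Z) ∩ Z)))^c| = 7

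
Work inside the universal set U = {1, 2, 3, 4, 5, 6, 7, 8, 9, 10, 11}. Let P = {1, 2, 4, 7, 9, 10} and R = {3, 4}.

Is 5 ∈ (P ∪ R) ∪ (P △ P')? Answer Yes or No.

Yes

5 ∉ P and 5 ∉ R, so 5 ∉ P ∪ R
5 ∉ P, so 5 ∈ P'
5 ∉ P and 5 ∈ P', so 5 ∈ P △ P'
5 ∉ (P ∪ R) and 5 ∈ (P △ P'), so 5 ∈ (P ∪ R) ∪ (P △ P')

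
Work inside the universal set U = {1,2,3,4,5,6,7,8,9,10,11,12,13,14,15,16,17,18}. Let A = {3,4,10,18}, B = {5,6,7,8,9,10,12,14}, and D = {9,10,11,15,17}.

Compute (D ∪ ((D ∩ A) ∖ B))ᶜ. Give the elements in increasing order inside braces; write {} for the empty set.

{1,2,3,4,5,6,7,8,12,13,14,16,18}

D ∩ A = {10}
(D ∩ A) ∖ B = {}
D ∪ ((D ∩ A) ∖ B) = {9,10,11,15,17}
(D ∪ ((D ∩ A) ∖ B))ᶜ = {1,2,3,4,5,6,7,8,12,13,14,16,18}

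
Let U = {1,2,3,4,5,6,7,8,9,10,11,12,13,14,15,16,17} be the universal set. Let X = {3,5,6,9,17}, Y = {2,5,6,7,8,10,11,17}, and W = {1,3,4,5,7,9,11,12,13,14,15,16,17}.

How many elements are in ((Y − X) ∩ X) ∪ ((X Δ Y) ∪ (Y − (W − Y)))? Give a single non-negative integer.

Y − X = {2,7,8,10,11}
(Y − X) ∩ X = {}
X Δ Y = {2,3,7,8,9,10,11}
W − Y = {1,3,4,9,12,13,14,15,16}
Y − (W − Y) = {2,5,6,7,8,10,11,17}
(X Δ Y) ∪ (Y − (W − Y)) = {2,3,5,6,7,8,9,10,11,17}
((Y − X) ∩ X) ∪ ((X Δ Y) ∪ (Y − (W − Y))) = {2,3,5,6,7,8,9,10,11,17}
|((Y − X) ∩ X) ∪ ((X Δ Y) ∪ (Y − (W − Y)))| = 10

10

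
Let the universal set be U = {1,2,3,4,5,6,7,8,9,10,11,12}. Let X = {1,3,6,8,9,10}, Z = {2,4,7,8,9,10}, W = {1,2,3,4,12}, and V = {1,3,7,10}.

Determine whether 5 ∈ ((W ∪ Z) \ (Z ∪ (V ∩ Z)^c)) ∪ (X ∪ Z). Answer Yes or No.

No

5 ∉ W and 5 ∉ Z, so 5 ∉ W ∪ Z
5 ∉ V and 5 ∉ Z, so 5 ∉ V ∩ Z
5 ∈ (V ∩ Z)^c since 5 ∉ (V ∩ Z)
5 ∉ Z and 5 ∈ (V ∩ Z)^c, so 5 ∈ Z ∪ (V ∩ Z)^c
5 ∉ (W ∪ Z) and 5 ∈ (Z ∪ (V ∩ Z)^c), so 5 ∉ (W ∪ Z) \ (Z ∪ (V ∩ Z)^c)
5 ∉ X and 5 ∉ Z, so 5 ∉ X ∪ Z
5 ∉ ((W ∪ Z) \ (Z ∪ (V ∩ Z)^c)) and 5 ∉ (X ∪ Z), so 5 ∉ ((W ∪ Z) \ (Z ∪ (V ∩ Z)^c)) ∪ (X ∪ Z)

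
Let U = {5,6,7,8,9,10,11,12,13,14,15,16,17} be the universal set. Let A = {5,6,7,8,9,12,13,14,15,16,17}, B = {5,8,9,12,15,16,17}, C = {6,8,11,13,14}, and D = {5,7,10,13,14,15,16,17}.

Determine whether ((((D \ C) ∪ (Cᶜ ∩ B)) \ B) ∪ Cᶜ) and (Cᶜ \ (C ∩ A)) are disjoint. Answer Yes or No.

D \ C = {5,7,10,15,16,17}
Cᶜ = {5,7,9,10,12,15,16,17}
Cᶜ ∩ B = {5,9,12,15,16,17}
(D \ C) ∪ (Cᶜ ∩ B) = {5,7,9,10,12,15,16,17}
((D \ C) ∪ (Cᶜ ∩ B)) \ B = {7,10}
(((D \ C) ∪ (Cᶜ ∩ B)) \ B) ∪ Cᶜ = {5,7,9,10,12,15,16,17}
C ∩ A = {6,8,13,14}
Cᶜ \ (C ∩ A) = {5,7,9,10,12,15,16,17}
5 lies in both, so they are not disjoint.

No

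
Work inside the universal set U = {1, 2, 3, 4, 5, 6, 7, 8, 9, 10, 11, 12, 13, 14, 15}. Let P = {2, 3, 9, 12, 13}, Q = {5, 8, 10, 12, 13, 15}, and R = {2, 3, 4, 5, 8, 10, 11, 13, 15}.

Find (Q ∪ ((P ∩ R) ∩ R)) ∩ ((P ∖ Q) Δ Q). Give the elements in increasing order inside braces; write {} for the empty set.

{2, 3, 5, 8, 10, 12, 13, 15}

P ∩ R = {2, 3, 13}
(P ∩ R) ∩ R = {2, 3, 13}
Q ∪ ((P ∩ R) ∩ R) = {2, 3, 5, 8, 10, 12, 13, 15}
P ∖ Q = {2, 3, 9}
(P ∖ Q) Δ Q = {2, 3, 5, 8, 9, 10, 12, 13, 15}
(Q ∪ ((P ∩ R) ∩ R)) ∩ ((P ∖ Q) Δ Q) = {2, 3, 5, 8, 10, 12, 13, 15}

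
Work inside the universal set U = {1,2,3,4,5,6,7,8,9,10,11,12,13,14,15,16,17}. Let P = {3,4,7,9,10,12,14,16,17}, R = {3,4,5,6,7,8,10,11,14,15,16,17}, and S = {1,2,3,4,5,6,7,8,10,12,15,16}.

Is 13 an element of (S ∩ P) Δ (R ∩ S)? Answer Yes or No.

No

13 ∉ S and 13 ∉ P, so 13 ∉ S ∩ P
13 ∉ R and 13 ∉ S, so 13 ∉ R ∩ S
13 ∉ (S ∩ P) and 13 ∉ (R ∩ S), so 13 ∉ (S ∩ P) Δ (R ∩ S)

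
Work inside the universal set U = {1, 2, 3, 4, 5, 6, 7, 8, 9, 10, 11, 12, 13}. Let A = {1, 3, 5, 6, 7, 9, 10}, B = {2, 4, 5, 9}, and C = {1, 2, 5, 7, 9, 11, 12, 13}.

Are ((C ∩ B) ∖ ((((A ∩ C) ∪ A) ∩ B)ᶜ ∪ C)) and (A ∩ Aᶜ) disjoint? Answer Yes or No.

C ∩ B = {2, 5, 9}
A ∩ C = {1, 5, 7, 9}
(A ∩ C) ∪ A = {1, 3, 5, 6, 7, 9, 10}
((A ∩ C) ∪ A) ∩ B = {5, 9}
(((A ∩ C) ∪ A) ∩ B)ᶜ = {1, 2, 3, 4, 6, 7, 8, 10, 11, 12, 13}
(((A ∩ C) ∪ A) ∩ B)ᶜ ∪ C = {1, 2, 3, 4, 5, 6, 7, 8, 9, 10, 11, 12, 13}
(C ∩ B) ∖ ((((A ∩ C) ∪ A) ∩ B)ᶜ ∪ C) = {}
Aᶜ = {2, 4, 8, 11, 12, 13}
A ∩ Aᶜ = {}
{} and {} share no elements.

Yes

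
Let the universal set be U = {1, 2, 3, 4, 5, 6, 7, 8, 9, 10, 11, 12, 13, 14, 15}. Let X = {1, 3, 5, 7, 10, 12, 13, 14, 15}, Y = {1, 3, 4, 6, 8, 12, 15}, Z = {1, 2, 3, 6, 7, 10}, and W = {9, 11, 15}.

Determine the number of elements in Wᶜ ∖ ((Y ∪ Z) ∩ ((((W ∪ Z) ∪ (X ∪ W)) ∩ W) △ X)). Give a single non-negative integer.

Wᶜ = {1, 2, 3, 4, 5, 6, 7, 8, 10, 12, 13, 14}
Y ∪ Z = {1, 2, 3, 4, 6, 7, 8, 10, 12, 15}
W ∪ Z = {1, 2, 3, 6, 7, 9, 10, 11, 15}
X ∪ W = {1, 3, 5, 7, 9, 10, 11, 12, 13, 14, 15}
(W ∪ Z) ∪ (X ∪ W) = {1, 2, 3, 5, 6, 7, 9, 10, 11, 12, 13, 14, 15}
((W ∪ Z) ∪ (X ∪ W)) ∩ W = {9, 11, 15}
(((W ∪ Z) ∪ (X ∪ W)) ∩ W) △ X = {1, 3, 5, 7, 9, 10, 11, 12, 13, 14}
(Y ∪ Z) ∩ ((((W ∪ Z) ∪ (X ∪ W)) ∩ W) △ X) = {1, 3, 7, 10, 12}
Wᶜ ∖ ((Y ∪ Z) ∩ ((((W ∪ Z) ∪ (X ∪ W)) ∩ W) △ X)) = {2, 4, 5, 6, 8, 13, 14}
|Wᶜ ∖ ((Y ∪ Z) ∩ ((((W ∪ Z) ∪ (X ∪ W)) ∩ W) △ X))| = 7

7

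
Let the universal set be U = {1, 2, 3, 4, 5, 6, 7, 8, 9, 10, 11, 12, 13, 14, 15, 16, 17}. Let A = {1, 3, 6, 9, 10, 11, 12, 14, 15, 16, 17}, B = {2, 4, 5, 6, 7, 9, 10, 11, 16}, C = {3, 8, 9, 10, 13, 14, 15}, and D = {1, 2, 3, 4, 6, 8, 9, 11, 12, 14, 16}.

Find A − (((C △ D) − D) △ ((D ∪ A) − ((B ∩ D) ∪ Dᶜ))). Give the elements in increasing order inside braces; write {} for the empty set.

C △ D = {1, 2, 4, 6, 10, 11, 12, 13, 15, 16}
(C △ D) − D = {10, 13, 15}
D ∪ A = {1, 2, 3, 4, 6, 8, 9, 10, 11, 12, 14, 15, 16, 17}
B ∩ D = {2, 4, 6, 9, 11, 16}
Dᶜ = {5, 7, 10, 13, 15, 17}
(B ∩ D) ∪ Dᶜ = {2, 4, 5, 6, 7, 9, 10, 11, 13, 15, 16, 17}
(D ∪ A) − ((B ∩ D) ∪ Dᶜ) = {1, 3, 8, 12, 14}
((C △ D) − D) △ ((D ∪ A) − ((B ∩ D) ∪ Dᶜ)) = {1, 3, 8, 10, 12, 13, 14, 15}
A − (((C △ D) − D) △ ((D ∪ A) − ((B ∩ D) ∪ Dᶜ))) = {6, 9, 11, 16, 17}

{6, 9, 11, 16, 17}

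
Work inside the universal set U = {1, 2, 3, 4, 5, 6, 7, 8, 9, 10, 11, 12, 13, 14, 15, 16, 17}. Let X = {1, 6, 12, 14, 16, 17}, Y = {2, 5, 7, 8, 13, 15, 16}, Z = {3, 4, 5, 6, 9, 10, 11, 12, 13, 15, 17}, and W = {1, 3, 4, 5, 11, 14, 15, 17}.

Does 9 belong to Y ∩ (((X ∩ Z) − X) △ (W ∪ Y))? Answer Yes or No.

No

9 ∉ X and 9 ∈ Z, so 9 ∉ X ∩ Z
9 ∉ (X ∩ Z) and 9 ∉ X, so 9 ∉ (X ∩ Z) − X
9 ∉ W and 9 ∉ Y, so 9 ∉ W ∪ Y
9 ∉ ((X ∩ Z) − X) and 9 ∉ (W ∪ Y), so 9 ∉ ((X ∩ Z) − X) △ (W ∪ Y)
9 ∉ Y and 9 ∉ (((X ∩ Z) − X) △ (W ∪ Y)), so 9 ∉ Y ∩ (((X ∩ Z) − X) △ (W ∪ Y))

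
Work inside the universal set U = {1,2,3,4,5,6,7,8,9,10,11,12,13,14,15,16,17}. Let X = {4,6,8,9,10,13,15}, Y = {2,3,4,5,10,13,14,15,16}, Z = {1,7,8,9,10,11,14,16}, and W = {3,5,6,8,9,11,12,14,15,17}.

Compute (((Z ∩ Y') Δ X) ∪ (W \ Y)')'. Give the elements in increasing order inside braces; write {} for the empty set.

{8,9,12,17}

Y' = {1,6,7,8,9,11,12,17}
Z ∩ Y' = {1,7,8,9,11}
(Z ∩ Y') Δ X = {1,4,6,7,10,11,13,15}
W \ Y = {6,8,9,11,12,17}
(W \ Y)' = {1,2,3,4,5,7,10,13,14,15,16}
((Z ∩ Y') Δ X) ∪ (W \ Y)' = {1,2,3,4,5,6,7,10,11,13,14,15,16}
(((Z ∩ Y') Δ X) ∪ (W \ Y)')' = {8,9,12,17}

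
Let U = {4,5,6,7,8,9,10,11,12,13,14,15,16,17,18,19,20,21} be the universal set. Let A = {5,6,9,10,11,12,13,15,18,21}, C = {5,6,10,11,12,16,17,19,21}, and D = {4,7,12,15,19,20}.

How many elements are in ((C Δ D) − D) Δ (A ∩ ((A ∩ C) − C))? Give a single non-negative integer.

C Δ D = {4,5,6,7,10,11,15,16,17,20,21}
(C Δ D) − D = {5,6,10,11,16,17,21}
A ∩ C = {5,6,10,11,12,21}
(A ∩ C) − C = {}
A ∩ ((A ∩ C) − C) = {}
((C Δ D) − D) Δ (A ∩ ((A ∩ C) − C)) = {5,6,10,11,16,17,21}
|((C Δ D) − D) Δ (A ∩ ((A ∩ C) − C))| = 7

7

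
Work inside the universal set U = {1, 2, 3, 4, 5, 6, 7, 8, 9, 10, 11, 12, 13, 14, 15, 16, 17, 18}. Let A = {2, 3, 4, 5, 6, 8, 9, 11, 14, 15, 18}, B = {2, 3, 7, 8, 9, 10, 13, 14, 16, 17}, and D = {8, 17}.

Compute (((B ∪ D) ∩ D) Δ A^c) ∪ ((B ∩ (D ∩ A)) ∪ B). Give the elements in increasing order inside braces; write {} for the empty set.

B ∪ D = {2, 3, 7, 8, 9, 10, 13, 14, 16, 17}
(B ∪ D) ∩ D = {8, 17}
A^c = {1, 7, 10, 12, 13, 16, 17}
((B ∪ D) ∩ D) Δ A^c = {1, 7, 8, 10, 12, 13, 16}
D ∩ A = {8}
B ∩ (D ∩ A) = {8}
(B ∩ (D ∩ A)) ∪ B = {2, 3, 7, 8, 9, 10, 13, 14, 16, 17}
(((B ∪ D) ∩ D) Δ A^c) ∪ ((B ∩ (D ∩ A)) ∪ B) = {1, 2, 3, 7, 8, 9, 10, 12, 13, 14, 16, 17}

{1, 2, 3, 7, 8, 9, 10, 12, 13, 14, 16, 17}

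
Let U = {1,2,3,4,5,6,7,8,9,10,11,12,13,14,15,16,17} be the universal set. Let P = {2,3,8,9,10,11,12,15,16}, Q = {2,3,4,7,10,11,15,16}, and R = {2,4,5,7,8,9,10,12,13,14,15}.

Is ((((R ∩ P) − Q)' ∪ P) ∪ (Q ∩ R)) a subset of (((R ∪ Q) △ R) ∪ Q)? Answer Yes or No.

R ∩ P = {2,8,9,10,12,15}
(R ∩ P) − Q = {8,9,12}
((R ∩ P) − Q)' = {1,2,3,4,5,6,7,10,11,13,14,15,16,17}
((R ∩ P) − Q)' ∪ P = {1,2,3,4,5,6,7,8,9,10,11,12,13,14,15,16,17}
Q ∩ R = {2,4,7,10,15}
(((R ∩ P) − Q)' ∪ P) ∪ (Q ∩ R) = {1,2,3,4,5,6,7,8,9,10,11,12,13,14,15,16,17}
R ∪ Q = {2,3,4,5,7,8,9,10,11,12,13,14,15,16}
(R ∪ Q) △ R = {3,11,16}
((R ∪ Q) △ R) ∪ Q = {2,3,4,7,10,11,15,16}
1 ∈ (((R ∩ P) − Q)' ∪ P) ∪ (Q ∩ R) but 1 ∉ ((R ∪ Q) △ R) ∪ Q, so the inclusion fails.

No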